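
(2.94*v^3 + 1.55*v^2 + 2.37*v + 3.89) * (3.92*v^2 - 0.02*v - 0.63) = 11.5248*v^5 + 6.0172*v^4 + 7.4072*v^3 + 14.2249*v^2 - 1.5709*v - 2.4507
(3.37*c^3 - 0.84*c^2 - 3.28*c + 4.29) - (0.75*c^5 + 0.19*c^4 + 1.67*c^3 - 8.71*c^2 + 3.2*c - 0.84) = -0.75*c^5 - 0.19*c^4 + 1.7*c^3 + 7.87*c^2 - 6.48*c + 5.13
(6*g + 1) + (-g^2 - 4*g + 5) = -g^2 + 2*g + 6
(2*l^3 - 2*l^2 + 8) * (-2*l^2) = -4*l^5 + 4*l^4 - 16*l^2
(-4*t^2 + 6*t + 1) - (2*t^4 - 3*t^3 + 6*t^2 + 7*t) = -2*t^4 + 3*t^3 - 10*t^2 - t + 1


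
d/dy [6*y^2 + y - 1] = 12*y + 1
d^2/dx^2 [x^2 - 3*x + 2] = 2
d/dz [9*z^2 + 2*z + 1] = 18*z + 2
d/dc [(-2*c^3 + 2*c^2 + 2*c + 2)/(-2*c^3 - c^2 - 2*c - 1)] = 2*(3*c^4 + 8*c^3 + 8*c^2 + 1)/(4*c^6 + 4*c^5 + 9*c^4 + 8*c^3 + 6*c^2 + 4*c + 1)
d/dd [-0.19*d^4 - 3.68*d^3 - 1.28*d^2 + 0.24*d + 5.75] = -0.76*d^3 - 11.04*d^2 - 2.56*d + 0.24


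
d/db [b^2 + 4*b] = 2*b + 4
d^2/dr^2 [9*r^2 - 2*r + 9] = 18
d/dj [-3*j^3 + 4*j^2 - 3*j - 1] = -9*j^2 + 8*j - 3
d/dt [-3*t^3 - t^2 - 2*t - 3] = -9*t^2 - 2*t - 2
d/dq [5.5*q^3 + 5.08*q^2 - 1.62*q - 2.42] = 16.5*q^2 + 10.16*q - 1.62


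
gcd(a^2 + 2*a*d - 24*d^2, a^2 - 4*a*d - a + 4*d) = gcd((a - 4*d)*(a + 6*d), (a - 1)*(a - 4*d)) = a - 4*d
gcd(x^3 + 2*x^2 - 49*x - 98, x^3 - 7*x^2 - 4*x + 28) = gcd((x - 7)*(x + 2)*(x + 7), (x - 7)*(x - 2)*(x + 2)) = x^2 - 5*x - 14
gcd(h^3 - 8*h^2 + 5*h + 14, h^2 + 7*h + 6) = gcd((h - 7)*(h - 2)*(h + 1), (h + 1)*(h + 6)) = h + 1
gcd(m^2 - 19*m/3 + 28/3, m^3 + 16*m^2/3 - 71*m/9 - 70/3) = m - 7/3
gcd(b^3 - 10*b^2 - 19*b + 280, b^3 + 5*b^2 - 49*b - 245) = b^2 - 2*b - 35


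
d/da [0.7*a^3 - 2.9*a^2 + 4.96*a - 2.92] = 2.1*a^2 - 5.8*a + 4.96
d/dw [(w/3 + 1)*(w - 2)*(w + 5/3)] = w^2 + 16*w/9 - 13/9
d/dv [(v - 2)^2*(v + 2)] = (v - 2)*(3*v + 2)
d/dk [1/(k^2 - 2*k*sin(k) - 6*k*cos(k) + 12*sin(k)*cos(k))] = 2*(-3*k*sin(k) + k*cos(k) - k + sin(k) + 3*cos(k) - 6*cos(2*k))/((k - 2*sin(k))^2*(k - 6*cos(k))^2)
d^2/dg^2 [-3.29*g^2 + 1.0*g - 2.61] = -6.58000000000000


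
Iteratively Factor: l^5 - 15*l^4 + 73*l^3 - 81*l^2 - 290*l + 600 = (l - 3)*(l^4 - 12*l^3 + 37*l^2 + 30*l - 200) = (l - 3)*(l + 2)*(l^3 - 14*l^2 + 65*l - 100) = (l - 4)*(l - 3)*(l + 2)*(l^2 - 10*l + 25) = (l - 5)*(l - 4)*(l - 3)*(l + 2)*(l - 5)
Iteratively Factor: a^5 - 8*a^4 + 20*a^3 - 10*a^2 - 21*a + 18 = (a - 3)*(a^4 - 5*a^3 + 5*a^2 + 5*a - 6) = (a - 3)*(a + 1)*(a^3 - 6*a^2 + 11*a - 6) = (a - 3)*(a - 2)*(a + 1)*(a^2 - 4*a + 3) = (a - 3)*(a - 2)*(a - 1)*(a + 1)*(a - 3)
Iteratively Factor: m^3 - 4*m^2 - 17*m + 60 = (m + 4)*(m^2 - 8*m + 15) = (m - 3)*(m + 4)*(m - 5)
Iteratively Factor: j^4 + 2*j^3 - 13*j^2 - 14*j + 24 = (j - 1)*(j^3 + 3*j^2 - 10*j - 24) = (j - 3)*(j - 1)*(j^2 + 6*j + 8) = (j - 3)*(j - 1)*(j + 4)*(j + 2)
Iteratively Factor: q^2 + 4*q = (q)*(q + 4)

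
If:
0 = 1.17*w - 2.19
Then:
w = 1.87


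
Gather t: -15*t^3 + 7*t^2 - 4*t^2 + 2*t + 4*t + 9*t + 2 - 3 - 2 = -15*t^3 + 3*t^2 + 15*t - 3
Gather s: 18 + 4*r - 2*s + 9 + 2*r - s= 6*r - 3*s + 27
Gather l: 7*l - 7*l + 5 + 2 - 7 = 0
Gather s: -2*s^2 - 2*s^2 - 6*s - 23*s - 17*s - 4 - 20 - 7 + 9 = -4*s^2 - 46*s - 22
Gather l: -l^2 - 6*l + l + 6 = -l^2 - 5*l + 6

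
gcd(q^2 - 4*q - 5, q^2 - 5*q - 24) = 1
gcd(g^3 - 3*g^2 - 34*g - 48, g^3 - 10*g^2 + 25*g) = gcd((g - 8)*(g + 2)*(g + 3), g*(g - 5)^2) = 1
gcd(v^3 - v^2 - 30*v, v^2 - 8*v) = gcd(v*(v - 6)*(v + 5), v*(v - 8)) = v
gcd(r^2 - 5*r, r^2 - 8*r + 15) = r - 5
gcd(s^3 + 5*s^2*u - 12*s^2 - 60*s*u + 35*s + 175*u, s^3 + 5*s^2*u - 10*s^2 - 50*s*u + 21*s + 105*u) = s^2 + 5*s*u - 7*s - 35*u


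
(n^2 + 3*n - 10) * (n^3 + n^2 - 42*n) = n^5 + 4*n^4 - 49*n^3 - 136*n^2 + 420*n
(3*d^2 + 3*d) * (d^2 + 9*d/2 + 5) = 3*d^4 + 33*d^3/2 + 57*d^2/2 + 15*d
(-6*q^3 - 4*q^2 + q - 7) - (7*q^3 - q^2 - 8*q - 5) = -13*q^3 - 3*q^2 + 9*q - 2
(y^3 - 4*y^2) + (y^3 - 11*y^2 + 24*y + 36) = 2*y^3 - 15*y^2 + 24*y + 36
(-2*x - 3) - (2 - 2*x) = -5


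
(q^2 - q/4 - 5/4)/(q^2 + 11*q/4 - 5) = (q + 1)/(q + 4)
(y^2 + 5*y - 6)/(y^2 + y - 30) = (y - 1)/(y - 5)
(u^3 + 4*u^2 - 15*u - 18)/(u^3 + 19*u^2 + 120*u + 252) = (u^2 - 2*u - 3)/(u^2 + 13*u + 42)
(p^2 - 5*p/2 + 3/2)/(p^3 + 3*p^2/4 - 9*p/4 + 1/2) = 2*(2*p - 3)/(4*p^2 + 7*p - 2)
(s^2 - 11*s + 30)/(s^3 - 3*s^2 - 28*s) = (-s^2 + 11*s - 30)/(s*(-s^2 + 3*s + 28))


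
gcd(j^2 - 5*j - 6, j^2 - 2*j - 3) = j + 1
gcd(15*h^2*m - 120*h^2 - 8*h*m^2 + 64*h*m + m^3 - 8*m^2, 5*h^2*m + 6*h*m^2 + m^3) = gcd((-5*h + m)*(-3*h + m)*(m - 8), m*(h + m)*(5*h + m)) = 1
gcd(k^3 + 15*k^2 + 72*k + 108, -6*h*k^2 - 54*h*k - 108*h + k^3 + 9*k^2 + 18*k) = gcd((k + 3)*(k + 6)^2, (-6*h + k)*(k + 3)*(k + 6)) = k^2 + 9*k + 18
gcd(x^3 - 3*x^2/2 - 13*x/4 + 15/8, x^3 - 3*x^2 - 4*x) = 1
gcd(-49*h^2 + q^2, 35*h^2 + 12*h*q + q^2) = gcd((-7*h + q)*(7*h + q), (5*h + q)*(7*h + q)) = 7*h + q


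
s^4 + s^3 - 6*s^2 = s^2*(s - 2)*(s + 3)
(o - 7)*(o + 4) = o^2 - 3*o - 28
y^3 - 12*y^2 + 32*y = y*(y - 8)*(y - 4)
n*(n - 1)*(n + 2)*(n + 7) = n^4 + 8*n^3 + 5*n^2 - 14*n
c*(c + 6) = c^2 + 6*c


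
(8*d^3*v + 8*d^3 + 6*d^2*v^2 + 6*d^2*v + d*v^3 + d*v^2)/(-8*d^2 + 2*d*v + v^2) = d*(2*d*v + 2*d + v^2 + v)/(-2*d + v)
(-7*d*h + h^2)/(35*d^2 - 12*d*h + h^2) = -h/(5*d - h)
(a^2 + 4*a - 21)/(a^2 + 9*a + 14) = (a - 3)/(a + 2)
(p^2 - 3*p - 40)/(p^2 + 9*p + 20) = (p - 8)/(p + 4)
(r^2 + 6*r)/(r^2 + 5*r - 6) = r/(r - 1)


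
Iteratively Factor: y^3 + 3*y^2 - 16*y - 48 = (y - 4)*(y^2 + 7*y + 12) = (y - 4)*(y + 4)*(y + 3)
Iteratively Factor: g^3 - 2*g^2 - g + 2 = (g - 2)*(g^2 - 1) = (g - 2)*(g + 1)*(g - 1)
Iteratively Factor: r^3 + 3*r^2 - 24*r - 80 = (r + 4)*(r^2 - r - 20) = (r - 5)*(r + 4)*(r + 4)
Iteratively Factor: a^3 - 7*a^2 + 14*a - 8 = (a - 4)*(a^2 - 3*a + 2) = (a - 4)*(a - 2)*(a - 1)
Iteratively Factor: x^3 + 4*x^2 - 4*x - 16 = (x + 2)*(x^2 + 2*x - 8) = (x + 2)*(x + 4)*(x - 2)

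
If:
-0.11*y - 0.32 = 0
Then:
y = -2.91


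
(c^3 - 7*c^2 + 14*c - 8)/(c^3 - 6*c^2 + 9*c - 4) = (c - 2)/(c - 1)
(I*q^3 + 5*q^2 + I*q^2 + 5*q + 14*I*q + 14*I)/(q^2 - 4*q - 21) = (I*q^3 + q^2*(5 + I) + q*(5 + 14*I) + 14*I)/(q^2 - 4*q - 21)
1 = 1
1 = 1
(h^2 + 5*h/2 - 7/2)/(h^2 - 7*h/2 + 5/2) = (2*h + 7)/(2*h - 5)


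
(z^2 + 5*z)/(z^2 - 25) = z/(z - 5)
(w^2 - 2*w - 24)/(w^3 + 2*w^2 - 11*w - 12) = (w - 6)/(w^2 - 2*w - 3)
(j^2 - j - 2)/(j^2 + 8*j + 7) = (j - 2)/(j + 7)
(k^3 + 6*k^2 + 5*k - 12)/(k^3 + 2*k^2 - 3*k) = (k + 4)/k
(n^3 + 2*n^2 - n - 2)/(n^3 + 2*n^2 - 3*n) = (n^2 + 3*n + 2)/(n*(n + 3))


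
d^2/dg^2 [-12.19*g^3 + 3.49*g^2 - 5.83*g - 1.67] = 6.98 - 73.14*g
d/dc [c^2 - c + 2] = 2*c - 1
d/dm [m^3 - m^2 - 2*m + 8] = 3*m^2 - 2*m - 2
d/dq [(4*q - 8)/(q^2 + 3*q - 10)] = -4/(q^2 + 10*q + 25)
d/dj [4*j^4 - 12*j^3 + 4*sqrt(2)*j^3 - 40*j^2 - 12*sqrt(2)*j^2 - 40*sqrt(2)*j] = 16*j^3 - 36*j^2 + 12*sqrt(2)*j^2 - 80*j - 24*sqrt(2)*j - 40*sqrt(2)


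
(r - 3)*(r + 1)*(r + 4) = r^3 + 2*r^2 - 11*r - 12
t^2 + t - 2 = (t - 1)*(t + 2)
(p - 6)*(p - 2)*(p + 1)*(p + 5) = p^4 - 2*p^3 - 31*p^2 + 32*p + 60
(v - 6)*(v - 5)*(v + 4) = v^3 - 7*v^2 - 14*v + 120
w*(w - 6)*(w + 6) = w^3 - 36*w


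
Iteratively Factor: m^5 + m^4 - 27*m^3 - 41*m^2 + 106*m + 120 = (m - 2)*(m^4 + 3*m^3 - 21*m^2 - 83*m - 60) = (m - 5)*(m - 2)*(m^3 + 8*m^2 + 19*m + 12) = (m - 5)*(m - 2)*(m + 3)*(m^2 + 5*m + 4) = (m - 5)*(m - 2)*(m + 3)*(m + 4)*(m + 1)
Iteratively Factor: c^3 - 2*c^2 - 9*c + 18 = (c - 3)*(c^2 + c - 6) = (c - 3)*(c - 2)*(c + 3)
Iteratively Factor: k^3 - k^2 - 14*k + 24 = (k - 3)*(k^2 + 2*k - 8) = (k - 3)*(k + 4)*(k - 2)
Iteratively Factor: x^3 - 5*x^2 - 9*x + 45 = (x + 3)*(x^2 - 8*x + 15) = (x - 3)*(x + 3)*(x - 5)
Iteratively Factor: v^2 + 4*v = (v + 4)*(v)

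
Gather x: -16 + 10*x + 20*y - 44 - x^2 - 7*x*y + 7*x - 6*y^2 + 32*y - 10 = -x^2 + x*(17 - 7*y) - 6*y^2 + 52*y - 70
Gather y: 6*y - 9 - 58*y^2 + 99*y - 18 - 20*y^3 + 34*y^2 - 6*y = -20*y^3 - 24*y^2 + 99*y - 27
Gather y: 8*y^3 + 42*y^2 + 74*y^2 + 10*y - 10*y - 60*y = 8*y^3 + 116*y^2 - 60*y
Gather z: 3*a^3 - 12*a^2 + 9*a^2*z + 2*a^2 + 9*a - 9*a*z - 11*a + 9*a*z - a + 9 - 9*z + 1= 3*a^3 - 10*a^2 - 3*a + z*(9*a^2 - 9) + 10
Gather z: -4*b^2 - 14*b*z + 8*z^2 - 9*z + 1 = -4*b^2 + 8*z^2 + z*(-14*b - 9) + 1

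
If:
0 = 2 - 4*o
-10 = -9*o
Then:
No Solution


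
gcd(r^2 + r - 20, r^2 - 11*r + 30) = 1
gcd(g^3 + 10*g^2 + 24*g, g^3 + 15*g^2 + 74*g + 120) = g^2 + 10*g + 24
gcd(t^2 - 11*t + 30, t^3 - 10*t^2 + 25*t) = t - 5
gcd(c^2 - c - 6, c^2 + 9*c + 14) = c + 2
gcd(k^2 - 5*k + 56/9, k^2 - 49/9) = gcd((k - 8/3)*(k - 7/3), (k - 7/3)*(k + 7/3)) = k - 7/3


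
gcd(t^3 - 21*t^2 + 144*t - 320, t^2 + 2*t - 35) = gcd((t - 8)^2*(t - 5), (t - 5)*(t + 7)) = t - 5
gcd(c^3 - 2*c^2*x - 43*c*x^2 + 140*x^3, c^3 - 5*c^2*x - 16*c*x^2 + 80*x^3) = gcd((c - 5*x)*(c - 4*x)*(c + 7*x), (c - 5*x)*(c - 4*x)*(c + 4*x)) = c^2 - 9*c*x + 20*x^2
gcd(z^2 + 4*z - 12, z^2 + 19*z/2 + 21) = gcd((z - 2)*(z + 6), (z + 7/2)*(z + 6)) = z + 6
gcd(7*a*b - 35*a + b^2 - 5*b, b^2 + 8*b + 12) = 1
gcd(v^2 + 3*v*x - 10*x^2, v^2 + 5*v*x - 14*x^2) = -v + 2*x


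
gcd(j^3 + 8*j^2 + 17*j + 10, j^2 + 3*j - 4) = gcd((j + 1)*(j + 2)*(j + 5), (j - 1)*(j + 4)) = 1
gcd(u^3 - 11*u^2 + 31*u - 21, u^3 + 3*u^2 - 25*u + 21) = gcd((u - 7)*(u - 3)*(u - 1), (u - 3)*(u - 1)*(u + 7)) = u^2 - 4*u + 3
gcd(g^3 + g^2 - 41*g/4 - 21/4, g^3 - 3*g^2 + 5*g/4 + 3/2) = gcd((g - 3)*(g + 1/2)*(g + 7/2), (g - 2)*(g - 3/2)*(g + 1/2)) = g + 1/2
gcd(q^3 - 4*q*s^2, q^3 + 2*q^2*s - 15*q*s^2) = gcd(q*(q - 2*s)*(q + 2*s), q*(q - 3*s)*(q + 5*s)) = q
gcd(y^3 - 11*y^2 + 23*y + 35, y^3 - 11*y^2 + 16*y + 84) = y - 7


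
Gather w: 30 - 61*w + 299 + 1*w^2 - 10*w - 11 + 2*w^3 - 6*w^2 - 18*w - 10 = 2*w^3 - 5*w^2 - 89*w + 308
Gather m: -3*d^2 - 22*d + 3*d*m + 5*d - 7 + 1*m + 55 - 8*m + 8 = -3*d^2 - 17*d + m*(3*d - 7) + 56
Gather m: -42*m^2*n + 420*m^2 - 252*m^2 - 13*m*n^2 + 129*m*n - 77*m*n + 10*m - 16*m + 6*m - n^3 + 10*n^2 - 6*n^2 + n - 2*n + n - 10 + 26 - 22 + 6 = m^2*(168 - 42*n) + m*(-13*n^2 + 52*n) - n^3 + 4*n^2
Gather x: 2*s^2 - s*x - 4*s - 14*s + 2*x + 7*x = 2*s^2 - 18*s + x*(9 - s)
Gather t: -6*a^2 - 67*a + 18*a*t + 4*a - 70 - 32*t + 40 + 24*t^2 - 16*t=-6*a^2 - 63*a + 24*t^2 + t*(18*a - 48) - 30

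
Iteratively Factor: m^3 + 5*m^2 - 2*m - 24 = (m + 4)*(m^2 + m - 6) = (m + 3)*(m + 4)*(m - 2)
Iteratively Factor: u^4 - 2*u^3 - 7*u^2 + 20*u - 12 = (u - 2)*(u^3 - 7*u + 6) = (u - 2)^2*(u^2 + 2*u - 3) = (u - 2)^2*(u + 3)*(u - 1)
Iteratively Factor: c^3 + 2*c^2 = (c)*(c^2 + 2*c) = c*(c + 2)*(c)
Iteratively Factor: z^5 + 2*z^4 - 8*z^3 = (z)*(z^4 + 2*z^3 - 8*z^2) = z*(z + 4)*(z^3 - 2*z^2) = z^2*(z + 4)*(z^2 - 2*z) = z^3*(z + 4)*(z - 2)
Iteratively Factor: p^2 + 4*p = (p)*(p + 4)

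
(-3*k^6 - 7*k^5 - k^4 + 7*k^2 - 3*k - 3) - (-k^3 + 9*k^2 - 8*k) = -3*k^6 - 7*k^5 - k^4 + k^3 - 2*k^2 + 5*k - 3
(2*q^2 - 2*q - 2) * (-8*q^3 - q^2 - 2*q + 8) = -16*q^5 + 14*q^4 + 14*q^3 + 22*q^2 - 12*q - 16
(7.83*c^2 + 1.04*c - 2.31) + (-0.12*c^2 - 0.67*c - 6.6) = 7.71*c^2 + 0.37*c - 8.91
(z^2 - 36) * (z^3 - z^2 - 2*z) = z^5 - z^4 - 38*z^3 + 36*z^2 + 72*z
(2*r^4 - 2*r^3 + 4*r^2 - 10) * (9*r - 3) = 18*r^5 - 24*r^4 + 42*r^3 - 12*r^2 - 90*r + 30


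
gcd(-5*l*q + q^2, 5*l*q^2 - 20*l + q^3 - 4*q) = 1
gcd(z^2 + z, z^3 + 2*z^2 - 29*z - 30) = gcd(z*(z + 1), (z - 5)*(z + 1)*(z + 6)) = z + 1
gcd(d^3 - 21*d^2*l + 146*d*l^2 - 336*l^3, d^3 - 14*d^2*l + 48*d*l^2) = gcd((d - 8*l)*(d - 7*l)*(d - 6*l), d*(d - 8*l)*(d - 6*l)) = d^2 - 14*d*l + 48*l^2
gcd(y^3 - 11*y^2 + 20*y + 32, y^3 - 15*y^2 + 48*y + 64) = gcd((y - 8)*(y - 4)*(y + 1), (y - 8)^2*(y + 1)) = y^2 - 7*y - 8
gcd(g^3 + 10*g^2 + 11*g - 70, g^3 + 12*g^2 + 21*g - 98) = g^2 + 5*g - 14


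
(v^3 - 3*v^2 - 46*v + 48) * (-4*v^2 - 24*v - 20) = -4*v^5 - 12*v^4 + 236*v^3 + 972*v^2 - 232*v - 960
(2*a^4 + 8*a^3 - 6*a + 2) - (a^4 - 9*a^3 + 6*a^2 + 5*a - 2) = a^4 + 17*a^3 - 6*a^2 - 11*a + 4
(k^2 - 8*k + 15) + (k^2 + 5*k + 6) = 2*k^2 - 3*k + 21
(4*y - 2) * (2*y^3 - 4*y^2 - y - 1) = 8*y^4 - 20*y^3 + 4*y^2 - 2*y + 2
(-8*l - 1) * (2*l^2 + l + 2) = -16*l^3 - 10*l^2 - 17*l - 2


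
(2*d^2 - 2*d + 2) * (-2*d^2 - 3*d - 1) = -4*d^4 - 2*d^3 - 4*d - 2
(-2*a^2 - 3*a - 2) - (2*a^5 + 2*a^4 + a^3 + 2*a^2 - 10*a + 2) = -2*a^5 - 2*a^4 - a^3 - 4*a^2 + 7*a - 4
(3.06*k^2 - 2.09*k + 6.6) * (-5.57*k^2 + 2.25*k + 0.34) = -17.0442*k^4 + 18.5263*k^3 - 40.4241*k^2 + 14.1394*k + 2.244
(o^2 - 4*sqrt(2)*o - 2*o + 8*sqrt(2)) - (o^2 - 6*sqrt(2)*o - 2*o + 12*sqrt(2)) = 2*sqrt(2)*o - 4*sqrt(2)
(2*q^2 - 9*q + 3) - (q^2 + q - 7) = q^2 - 10*q + 10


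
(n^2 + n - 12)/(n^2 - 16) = (n - 3)/(n - 4)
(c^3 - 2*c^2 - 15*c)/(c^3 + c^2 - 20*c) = (c^2 - 2*c - 15)/(c^2 + c - 20)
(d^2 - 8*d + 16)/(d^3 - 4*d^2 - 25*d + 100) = (d - 4)/(d^2 - 25)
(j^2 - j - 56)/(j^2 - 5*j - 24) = (j + 7)/(j + 3)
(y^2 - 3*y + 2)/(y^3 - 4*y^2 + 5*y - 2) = 1/(y - 1)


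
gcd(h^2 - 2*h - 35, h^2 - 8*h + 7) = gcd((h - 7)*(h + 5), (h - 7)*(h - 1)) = h - 7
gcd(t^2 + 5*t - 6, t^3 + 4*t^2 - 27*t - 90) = t + 6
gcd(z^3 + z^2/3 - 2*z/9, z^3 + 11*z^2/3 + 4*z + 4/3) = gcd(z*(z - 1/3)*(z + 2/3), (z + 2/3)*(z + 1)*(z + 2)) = z + 2/3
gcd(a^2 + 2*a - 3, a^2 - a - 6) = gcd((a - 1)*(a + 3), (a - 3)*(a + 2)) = 1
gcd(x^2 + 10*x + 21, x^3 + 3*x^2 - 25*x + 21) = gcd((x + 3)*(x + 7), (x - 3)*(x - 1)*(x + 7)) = x + 7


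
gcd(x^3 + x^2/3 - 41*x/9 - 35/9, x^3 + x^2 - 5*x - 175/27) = x^2 - 2*x/3 - 35/9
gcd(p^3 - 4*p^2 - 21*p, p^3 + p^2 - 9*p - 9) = p + 3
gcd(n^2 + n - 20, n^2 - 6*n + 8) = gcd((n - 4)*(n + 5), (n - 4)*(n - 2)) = n - 4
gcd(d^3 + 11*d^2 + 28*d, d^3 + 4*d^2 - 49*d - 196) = d^2 + 11*d + 28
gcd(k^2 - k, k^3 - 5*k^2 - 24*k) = k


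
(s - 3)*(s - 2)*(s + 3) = s^3 - 2*s^2 - 9*s + 18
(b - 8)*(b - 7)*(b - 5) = b^3 - 20*b^2 + 131*b - 280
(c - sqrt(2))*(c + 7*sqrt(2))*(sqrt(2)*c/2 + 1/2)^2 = c^4/2 + 7*sqrt(2)*c^3/2 - 3*c^2/4 - 11*sqrt(2)*c/2 - 7/2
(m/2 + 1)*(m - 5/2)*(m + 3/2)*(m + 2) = m^4/2 + 3*m^3/2 - 15*m^2/8 - 19*m/2 - 15/2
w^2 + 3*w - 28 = (w - 4)*(w + 7)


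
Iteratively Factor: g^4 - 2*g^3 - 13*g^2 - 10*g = (g)*(g^3 - 2*g^2 - 13*g - 10) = g*(g + 2)*(g^2 - 4*g - 5) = g*(g + 1)*(g + 2)*(g - 5)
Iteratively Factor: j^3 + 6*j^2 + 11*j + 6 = (j + 1)*(j^2 + 5*j + 6) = (j + 1)*(j + 2)*(j + 3)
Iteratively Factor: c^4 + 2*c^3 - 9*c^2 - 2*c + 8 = (c - 2)*(c^3 + 4*c^2 - c - 4) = (c - 2)*(c - 1)*(c^2 + 5*c + 4) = (c - 2)*(c - 1)*(c + 4)*(c + 1)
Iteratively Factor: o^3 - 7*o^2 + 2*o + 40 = (o - 5)*(o^2 - 2*o - 8) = (o - 5)*(o + 2)*(o - 4)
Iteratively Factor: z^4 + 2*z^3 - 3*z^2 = (z - 1)*(z^3 + 3*z^2) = z*(z - 1)*(z^2 + 3*z) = z*(z - 1)*(z + 3)*(z)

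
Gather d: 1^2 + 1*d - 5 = d - 4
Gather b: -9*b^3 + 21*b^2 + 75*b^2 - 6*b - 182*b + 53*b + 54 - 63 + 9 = -9*b^3 + 96*b^2 - 135*b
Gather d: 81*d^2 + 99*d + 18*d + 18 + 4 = 81*d^2 + 117*d + 22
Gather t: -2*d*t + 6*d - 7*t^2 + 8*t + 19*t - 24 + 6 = 6*d - 7*t^2 + t*(27 - 2*d) - 18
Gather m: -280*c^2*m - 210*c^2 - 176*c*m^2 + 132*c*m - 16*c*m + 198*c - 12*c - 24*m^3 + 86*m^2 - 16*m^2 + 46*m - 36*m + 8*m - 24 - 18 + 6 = -210*c^2 + 186*c - 24*m^3 + m^2*(70 - 176*c) + m*(-280*c^2 + 116*c + 18) - 36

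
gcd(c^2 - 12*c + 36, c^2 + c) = 1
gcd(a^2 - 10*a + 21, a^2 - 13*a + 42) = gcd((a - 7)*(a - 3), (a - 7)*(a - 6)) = a - 7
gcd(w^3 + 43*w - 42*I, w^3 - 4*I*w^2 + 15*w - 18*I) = w^2 - 7*I*w - 6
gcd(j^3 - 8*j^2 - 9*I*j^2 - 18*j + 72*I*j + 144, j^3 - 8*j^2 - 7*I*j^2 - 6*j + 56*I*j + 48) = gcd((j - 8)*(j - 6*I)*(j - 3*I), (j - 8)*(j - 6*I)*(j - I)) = j^2 + j*(-8 - 6*I) + 48*I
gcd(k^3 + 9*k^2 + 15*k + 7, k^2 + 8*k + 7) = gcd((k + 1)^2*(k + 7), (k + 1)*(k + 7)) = k^2 + 8*k + 7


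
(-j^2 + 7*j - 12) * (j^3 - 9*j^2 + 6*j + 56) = -j^5 + 16*j^4 - 81*j^3 + 94*j^2 + 320*j - 672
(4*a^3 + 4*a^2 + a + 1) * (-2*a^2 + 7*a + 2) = -8*a^5 + 20*a^4 + 34*a^3 + 13*a^2 + 9*a + 2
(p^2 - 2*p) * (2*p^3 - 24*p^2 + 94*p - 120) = 2*p^5 - 28*p^4 + 142*p^3 - 308*p^2 + 240*p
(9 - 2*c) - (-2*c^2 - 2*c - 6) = 2*c^2 + 15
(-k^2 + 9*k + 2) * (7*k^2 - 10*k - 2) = -7*k^4 + 73*k^3 - 74*k^2 - 38*k - 4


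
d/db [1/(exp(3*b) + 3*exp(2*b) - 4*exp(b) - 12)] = (-3*exp(2*b) - 6*exp(b) + 4)*exp(b)/(exp(3*b) + 3*exp(2*b) - 4*exp(b) - 12)^2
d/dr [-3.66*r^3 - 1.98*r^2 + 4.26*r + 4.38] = -10.98*r^2 - 3.96*r + 4.26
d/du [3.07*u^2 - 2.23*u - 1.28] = 6.14*u - 2.23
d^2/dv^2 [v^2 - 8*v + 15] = 2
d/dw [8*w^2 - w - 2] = 16*w - 1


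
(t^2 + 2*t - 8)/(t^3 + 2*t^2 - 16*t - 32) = (t - 2)/(t^2 - 2*t - 8)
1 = 1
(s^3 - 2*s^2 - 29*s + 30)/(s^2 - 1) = (s^2 - s - 30)/(s + 1)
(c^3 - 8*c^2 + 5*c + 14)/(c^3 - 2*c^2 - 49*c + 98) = (c + 1)/(c + 7)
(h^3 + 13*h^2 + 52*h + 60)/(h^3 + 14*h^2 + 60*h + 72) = (h + 5)/(h + 6)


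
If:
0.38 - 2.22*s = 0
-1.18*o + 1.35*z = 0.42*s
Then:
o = 1.14406779661017*z - 0.0609253321117728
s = 0.17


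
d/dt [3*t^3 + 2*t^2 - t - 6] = 9*t^2 + 4*t - 1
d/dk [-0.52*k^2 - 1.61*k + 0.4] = -1.04*k - 1.61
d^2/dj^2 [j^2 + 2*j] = 2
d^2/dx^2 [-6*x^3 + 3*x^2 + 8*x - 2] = 6 - 36*x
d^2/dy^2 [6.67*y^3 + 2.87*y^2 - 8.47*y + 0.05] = 40.02*y + 5.74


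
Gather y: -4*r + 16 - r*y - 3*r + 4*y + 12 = -7*r + y*(4 - r) + 28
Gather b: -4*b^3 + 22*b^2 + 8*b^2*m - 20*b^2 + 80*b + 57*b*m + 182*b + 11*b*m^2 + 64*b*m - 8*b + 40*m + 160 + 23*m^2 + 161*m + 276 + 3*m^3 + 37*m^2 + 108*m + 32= -4*b^3 + b^2*(8*m + 2) + b*(11*m^2 + 121*m + 254) + 3*m^3 + 60*m^2 + 309*m + 468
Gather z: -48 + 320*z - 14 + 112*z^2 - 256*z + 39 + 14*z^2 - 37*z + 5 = 126*z^2 + 27*z - 18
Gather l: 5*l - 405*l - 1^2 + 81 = 80 - 400*l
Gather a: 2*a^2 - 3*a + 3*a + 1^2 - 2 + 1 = 2*a^2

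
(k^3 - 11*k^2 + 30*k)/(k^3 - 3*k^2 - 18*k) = (k - 5)/(k + 3)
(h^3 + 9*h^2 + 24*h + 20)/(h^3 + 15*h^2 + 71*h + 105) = (h^2 + 4*h + 4)/(h^2 + 10*h + 21)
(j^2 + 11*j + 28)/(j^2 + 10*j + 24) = (j + 7)/(j + 6)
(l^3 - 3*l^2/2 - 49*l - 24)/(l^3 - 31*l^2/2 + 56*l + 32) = (l + 6)/(l - 8)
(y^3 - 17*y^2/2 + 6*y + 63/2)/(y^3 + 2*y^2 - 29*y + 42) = (2*y^2 - 11*y - 21)/(2*(y^2 + 5*y - 14))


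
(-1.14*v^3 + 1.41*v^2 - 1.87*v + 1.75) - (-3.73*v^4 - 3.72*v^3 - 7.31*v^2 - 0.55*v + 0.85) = 3.73*v^4 + 2.58*v^3 + 8.72*v^2 - 1.32*v + 0.9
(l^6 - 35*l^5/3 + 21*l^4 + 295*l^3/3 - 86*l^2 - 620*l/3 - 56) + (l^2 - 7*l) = l^6 - 35*l^5/3 + 21*l^4 + 295*l^3/3 - 85*l^2 - 641*l/3 - 56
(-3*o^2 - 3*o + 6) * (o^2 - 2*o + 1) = -3*o^4 + 3*o^3 + 9*o^2 - 15*o + 6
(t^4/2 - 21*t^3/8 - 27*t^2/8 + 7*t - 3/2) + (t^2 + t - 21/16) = t^4/2 - 21*t^3/8 - 19*t^2/8 + 8*t - 45/16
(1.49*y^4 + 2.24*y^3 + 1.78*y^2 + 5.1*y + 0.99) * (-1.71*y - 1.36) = -2.5479*y^5 - 5.8568*y^4 - 6.0902*y^3 - 11.1418*y^2 - 8.6289*y - 1.3464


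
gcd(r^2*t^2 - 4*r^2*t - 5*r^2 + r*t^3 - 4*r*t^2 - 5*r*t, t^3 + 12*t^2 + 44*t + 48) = 1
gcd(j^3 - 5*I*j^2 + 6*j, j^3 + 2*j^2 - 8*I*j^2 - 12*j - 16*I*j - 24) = j - 6*I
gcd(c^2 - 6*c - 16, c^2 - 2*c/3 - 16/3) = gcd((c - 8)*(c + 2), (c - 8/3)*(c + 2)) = c + 2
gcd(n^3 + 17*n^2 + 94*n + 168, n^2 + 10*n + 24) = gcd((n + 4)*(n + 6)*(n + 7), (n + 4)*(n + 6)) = n^2 + 10*n + 24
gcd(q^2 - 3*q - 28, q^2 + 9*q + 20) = q + 4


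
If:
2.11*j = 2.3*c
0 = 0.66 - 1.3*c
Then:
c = 0.51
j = 0.55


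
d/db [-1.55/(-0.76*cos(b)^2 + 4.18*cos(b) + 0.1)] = (2.356*cos(b) - 6.479)*sin(b)/(-0.76*cos(b)^2 + 4.18*cos(b) + 0.1)^2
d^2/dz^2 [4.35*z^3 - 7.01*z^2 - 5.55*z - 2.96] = 26.1*z - 14.02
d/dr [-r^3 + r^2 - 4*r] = -3*r^2 + 2*r - 4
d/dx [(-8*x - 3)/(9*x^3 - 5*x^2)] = (144*x^2 + 41*x - 30)/(x^3*(81*x^2 - 90*x + 25))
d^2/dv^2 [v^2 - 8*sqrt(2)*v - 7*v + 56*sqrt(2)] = 2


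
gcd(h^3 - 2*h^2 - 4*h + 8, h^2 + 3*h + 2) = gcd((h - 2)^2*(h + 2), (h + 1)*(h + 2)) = h + 2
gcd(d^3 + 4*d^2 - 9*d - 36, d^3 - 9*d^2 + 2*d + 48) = d - 3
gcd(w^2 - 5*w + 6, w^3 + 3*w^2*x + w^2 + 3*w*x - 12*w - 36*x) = w - 3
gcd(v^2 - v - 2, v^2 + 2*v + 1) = v + 1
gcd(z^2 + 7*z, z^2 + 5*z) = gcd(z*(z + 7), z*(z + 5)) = z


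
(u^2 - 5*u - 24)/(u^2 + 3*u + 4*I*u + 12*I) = (u - 8)/(u + 4*I)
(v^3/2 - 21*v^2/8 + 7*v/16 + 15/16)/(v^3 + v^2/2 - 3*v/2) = (8*v^3 - 42*v^2 + 7*v + 15)/(8*v*(2*v^2 + v - 3))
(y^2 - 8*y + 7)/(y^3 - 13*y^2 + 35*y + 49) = (y - 1)/(y^2 - 6*y - 7)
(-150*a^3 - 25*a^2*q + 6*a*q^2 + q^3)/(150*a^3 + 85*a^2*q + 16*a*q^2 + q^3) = (-5*a + q)/(5*a + q)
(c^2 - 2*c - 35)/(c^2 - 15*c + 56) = (c + 5)/(c - 8)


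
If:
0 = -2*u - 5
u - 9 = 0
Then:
No Solution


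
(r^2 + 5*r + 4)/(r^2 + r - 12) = (r + 1)/(r - 3)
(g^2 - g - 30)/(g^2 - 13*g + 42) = (g + 5)/(g - 7)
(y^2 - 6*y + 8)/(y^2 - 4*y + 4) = (y - 4)/(y - 2)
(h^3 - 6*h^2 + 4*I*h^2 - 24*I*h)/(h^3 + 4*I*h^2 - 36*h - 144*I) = h/(h + 6)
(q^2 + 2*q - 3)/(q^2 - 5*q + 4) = (q + 3)/(q - 4)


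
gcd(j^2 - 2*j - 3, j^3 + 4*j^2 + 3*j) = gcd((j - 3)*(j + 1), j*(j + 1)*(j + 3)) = j + 1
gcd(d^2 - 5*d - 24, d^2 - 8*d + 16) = 1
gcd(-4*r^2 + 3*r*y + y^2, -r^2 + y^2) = -r + y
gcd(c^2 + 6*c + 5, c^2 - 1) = c + 1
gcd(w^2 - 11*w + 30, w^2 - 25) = w - 5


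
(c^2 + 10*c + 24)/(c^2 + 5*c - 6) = (c + 4)/(c - 1)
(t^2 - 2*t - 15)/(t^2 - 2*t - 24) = (-t^2 + 2*t + 15)/(-t^2 + 2*t + 24)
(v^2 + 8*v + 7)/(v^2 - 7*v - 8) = (v + 7)/(v - 8)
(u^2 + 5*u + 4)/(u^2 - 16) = (u + 1)/(u - 4)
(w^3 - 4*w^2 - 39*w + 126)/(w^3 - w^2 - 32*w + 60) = (w^2 - 10*w + 21)/(w^2 - 7*w + 10)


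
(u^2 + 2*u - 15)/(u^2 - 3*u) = (u + 5)/u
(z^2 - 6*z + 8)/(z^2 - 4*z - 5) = (-z^2 + 6*z - 8)/(-z^2 + 4*z + 5)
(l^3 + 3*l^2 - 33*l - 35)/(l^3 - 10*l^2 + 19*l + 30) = (l + 7)/(l - 6)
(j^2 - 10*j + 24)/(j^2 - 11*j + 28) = (j - 6)/(j - 7)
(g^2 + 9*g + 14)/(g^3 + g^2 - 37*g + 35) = (g + 2)/(g^2 - 6*g + 5)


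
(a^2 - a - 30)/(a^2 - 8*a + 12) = (a + 5)/(a - 2)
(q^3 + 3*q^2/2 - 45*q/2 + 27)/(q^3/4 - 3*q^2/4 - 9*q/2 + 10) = 2*(2*q^3 + 3*q^2 - 45*q + 54)/(q^3 - 3*q^2 - 18*q + 40)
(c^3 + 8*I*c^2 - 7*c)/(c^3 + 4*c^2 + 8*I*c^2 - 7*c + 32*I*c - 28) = c/(c + 4)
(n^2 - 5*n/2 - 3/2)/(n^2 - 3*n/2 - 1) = (n - 3)/(n - 2)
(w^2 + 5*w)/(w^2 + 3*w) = (w + 5)/(w + 3)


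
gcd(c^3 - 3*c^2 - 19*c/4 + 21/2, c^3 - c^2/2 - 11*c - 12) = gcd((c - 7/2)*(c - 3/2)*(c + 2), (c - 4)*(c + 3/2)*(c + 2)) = c + 2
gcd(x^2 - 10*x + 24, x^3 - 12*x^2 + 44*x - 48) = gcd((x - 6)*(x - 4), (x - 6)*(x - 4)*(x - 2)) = x^2 - 10*x + 24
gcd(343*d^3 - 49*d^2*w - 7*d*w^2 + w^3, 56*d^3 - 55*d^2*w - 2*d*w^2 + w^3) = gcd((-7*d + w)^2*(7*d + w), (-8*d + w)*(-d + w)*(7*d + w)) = 7*d + w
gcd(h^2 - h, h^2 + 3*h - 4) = h - 1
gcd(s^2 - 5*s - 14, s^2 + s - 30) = 1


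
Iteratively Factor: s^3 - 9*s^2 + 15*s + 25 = (s - 5)*(s^2 - 4*s - 5) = (s - 5)^2*(s + 1)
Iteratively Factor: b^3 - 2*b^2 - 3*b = (b - 3)*(b^2 + b) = b*(b - 3)*(b + 1)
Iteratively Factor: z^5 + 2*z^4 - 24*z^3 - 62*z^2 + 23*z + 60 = (z - 5)*(z^4 + 7*z^3 + 11*z^2 - 7*z - 12) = (z - 5)*(z + 3)*(z^3 + 4*z^2 - z - 4) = (z - 5)*(z + 1)*(z + 3)*(z^2 + 3*z - 4) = (z - 5)*(z - 1)*(z + 1)*(z + 3)*(z + 4)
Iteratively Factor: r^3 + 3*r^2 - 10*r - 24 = (r + 4)*(r^2 - r - 6) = (r + 2)*(r + 4)*(r - 3)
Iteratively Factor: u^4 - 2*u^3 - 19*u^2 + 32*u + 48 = (u - 4)*(u^3 + 2*u^2 - 11*u - 12) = (u - 4)*(u + 1)*(u^2 + u - 12) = (u - 4)*(u - 3)*(u + 1)*(u + 4)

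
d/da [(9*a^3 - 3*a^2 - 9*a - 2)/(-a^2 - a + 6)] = (-9*a^4 - 18*a^3 + 156*a^2 - 40*a - 56)/(a^4 + 2*a^3 - 11*a^2 - 12*a + 36)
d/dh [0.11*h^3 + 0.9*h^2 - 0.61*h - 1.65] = 0.33*h^2 + 1.8*h - 0.61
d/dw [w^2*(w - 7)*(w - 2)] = w*(4*w^2 - 27*w + 28)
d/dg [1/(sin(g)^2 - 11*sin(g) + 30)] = (11 - 2*sin(g))*cos(g)/(sin(g)^2 - 11*sin(g) + 30)^2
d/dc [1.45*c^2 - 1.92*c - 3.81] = 2.9*c - 1.92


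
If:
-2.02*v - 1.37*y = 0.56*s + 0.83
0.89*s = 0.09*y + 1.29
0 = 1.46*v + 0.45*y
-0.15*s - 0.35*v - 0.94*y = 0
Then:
No Solution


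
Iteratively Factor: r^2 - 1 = (r + 1)*(r - 1)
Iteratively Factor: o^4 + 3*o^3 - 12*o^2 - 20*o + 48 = (o - 2)*(o^3 + 5*o^2 - 2*o - 24) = (o - 2)*(o + 3)*(o^2 + 2*o - 8) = (o - 2)^2*(o + 3)*(o + 4)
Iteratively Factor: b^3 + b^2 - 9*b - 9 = (b + 3)*(b^2 - 2*b - 3) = (b - 3)*(b + 3)*(b + 1)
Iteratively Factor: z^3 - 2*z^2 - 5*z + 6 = (z + 2)*(z^2 - 4*z + 3) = (z - 3)*(z + 2)*(z - 1)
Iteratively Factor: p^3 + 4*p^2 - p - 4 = (p - 1)*(p^2 + 5*p + 4) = (p - 1)*(p + 1)*(p + 4)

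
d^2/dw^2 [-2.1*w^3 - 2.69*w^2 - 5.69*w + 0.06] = -12.6*w - 5.38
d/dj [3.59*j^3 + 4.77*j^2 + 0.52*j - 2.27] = 10.77*j^2 + 9.54*j + 0.52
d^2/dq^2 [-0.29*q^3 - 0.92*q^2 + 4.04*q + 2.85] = -1.74*q - 1.84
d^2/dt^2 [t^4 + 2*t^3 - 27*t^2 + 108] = 12*t^2 + 12*t - 54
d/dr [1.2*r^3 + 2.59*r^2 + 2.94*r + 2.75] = 3.6*r^2 + 5.18*r + 2.94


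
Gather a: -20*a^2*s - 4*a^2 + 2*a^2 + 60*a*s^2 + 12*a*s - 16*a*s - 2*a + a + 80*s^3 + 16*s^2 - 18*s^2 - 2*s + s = a^2*(-20*s - 2) + a*(60*s^2 - 4*s - 1) + 80*s^3 - 2*s^2 - s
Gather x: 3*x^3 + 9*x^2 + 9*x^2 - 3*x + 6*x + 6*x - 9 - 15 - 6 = 3*x^3 + 18*x^2 + 9*x - 30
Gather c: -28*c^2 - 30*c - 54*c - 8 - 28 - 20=-28*c^2 - 84*c - 56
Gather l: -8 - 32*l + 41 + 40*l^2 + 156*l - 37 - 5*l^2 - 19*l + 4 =35*l^2 + 105*l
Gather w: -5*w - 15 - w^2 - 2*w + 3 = -w^2 - 7*w - 12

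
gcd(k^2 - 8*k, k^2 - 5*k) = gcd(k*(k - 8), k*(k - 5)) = k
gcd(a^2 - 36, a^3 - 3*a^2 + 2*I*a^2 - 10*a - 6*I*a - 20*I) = 1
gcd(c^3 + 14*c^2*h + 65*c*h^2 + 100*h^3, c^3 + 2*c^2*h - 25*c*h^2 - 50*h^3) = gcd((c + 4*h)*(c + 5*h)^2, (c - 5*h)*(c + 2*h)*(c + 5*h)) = c + 5*h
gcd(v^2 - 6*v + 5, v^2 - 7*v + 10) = v - 5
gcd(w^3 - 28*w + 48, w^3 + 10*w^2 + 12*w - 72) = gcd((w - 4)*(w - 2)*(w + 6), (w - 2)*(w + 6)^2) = w^2 + 4*w - 12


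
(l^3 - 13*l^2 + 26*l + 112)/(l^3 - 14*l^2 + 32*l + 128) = (l - 7)/(l - 8)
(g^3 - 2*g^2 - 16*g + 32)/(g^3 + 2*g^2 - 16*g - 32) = (g - 2)/(g + 2)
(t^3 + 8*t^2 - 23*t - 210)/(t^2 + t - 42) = (t^2 + t - 30)/(t - 6)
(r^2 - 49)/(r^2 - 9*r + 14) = (r + 7)/(r - 2)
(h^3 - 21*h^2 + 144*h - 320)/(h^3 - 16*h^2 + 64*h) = (h - 5)/h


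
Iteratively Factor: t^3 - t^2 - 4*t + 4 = (t + 2)*(t^2 - 3*t + 2) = (t - 2)*(t + 2)*(t - 1)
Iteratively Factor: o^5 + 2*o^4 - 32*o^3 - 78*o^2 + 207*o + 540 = (o + 3)*(o^4 - o^3 - 29*o^2 + 9*o + 180) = (o - 3)*(o + 3)*(o^3 + 2*o^2 - 23*o - 60) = (o - 3)*(o + 3)*(o + 4)*(o^2 - 2*o - 15) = (o - 3)*(o + 3)^2*(o + 4)*(o - 5)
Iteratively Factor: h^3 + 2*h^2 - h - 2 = (h + 1)*(h^2 + h - 2) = (h - 1)*(h + 1)*(h + 2)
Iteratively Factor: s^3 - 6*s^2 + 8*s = (s - 4)*(s^2 - 2*s) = s*(s - 4)*(s - 2)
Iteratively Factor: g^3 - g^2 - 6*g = (g)*(g^2 - g - 6) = g*(g - 3)*(g + 2)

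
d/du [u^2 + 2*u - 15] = 2*u + 2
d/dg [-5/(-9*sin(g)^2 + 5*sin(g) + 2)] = 5*(5 - 18*sin(g))*cos(g)/(-9*sin(g)^2 + 5*sin(g) + 2)^2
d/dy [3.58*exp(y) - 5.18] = 3.58*exp(y)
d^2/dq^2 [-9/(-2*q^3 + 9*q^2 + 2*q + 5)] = 18*(3*(3 - 2*q)*(-2*q^3 + 9*q^2 + 2*q + 5) - 4*(-3*q^2 + 9*q + 1)^2)/(-2*q^3 + 9*q^2 + 2*q + 5)^3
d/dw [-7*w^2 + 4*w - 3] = 4 - 14*w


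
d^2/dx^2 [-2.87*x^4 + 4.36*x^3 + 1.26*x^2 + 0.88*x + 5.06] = -34.44*x^2 + 26.16*x + 2.52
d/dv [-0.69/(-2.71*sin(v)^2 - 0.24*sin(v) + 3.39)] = -(3.7398*sin(v) + 0.1656)*cos(v)/(2.71*sin(v)^2 + 0.24*sin(v) - 3.39)^2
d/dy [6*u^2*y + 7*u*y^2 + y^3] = 6*u^2 + 14*u*y + 3*y^2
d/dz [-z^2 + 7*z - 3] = 7 - 2*z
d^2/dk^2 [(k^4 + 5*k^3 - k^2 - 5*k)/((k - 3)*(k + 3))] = 2*(k^6 - 27*k^4 + 40*k^3 + 459*k^2 + 1080*k - 81)/(k^6 - 27*k^4 + 243*k^2 - 729)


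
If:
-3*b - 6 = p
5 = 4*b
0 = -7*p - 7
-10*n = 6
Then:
No Solution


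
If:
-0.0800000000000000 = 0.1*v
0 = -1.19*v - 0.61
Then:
No Solution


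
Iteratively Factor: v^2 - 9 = (v - 3)*(v + 3)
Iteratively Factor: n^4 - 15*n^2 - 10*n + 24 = (n + 2)*(n^3 - 2*n^2 - 11*n + 12) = (n - 4)*(n + 2)*(n^2 + 2*n - 3) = (n - 4)*(n - 1)*(n + 2)*(n + 3)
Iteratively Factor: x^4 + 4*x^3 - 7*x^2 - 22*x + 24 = (x - 2)*(x^3 + 6*x^2 + 5*x - 12) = (x - 2)*(x - 1)*(x^2 + 7*x + 12) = (x - 2)*(x - 1)*(x + 3)*(x + 4)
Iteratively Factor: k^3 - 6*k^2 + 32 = (k + 2)*(k^2 - 8*k + 16) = (k - 4)*(k + 2)*(k - 4)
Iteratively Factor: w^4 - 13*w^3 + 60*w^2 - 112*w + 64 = (w - 4)*(w^3 - 9*w^2 + 24*w - 16) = (w - 4)^2*(w^2 - 5*w + 4) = (w - 4)^3*(w - 1)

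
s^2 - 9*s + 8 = (s - 8)*(s - 1)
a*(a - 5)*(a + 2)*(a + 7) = a^4 + 4*a^3 - 31*a^2 - 70*a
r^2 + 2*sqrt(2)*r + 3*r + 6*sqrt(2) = (r + 3)*(r + 2*sqrt(2))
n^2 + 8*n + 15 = (n + 3)*(n + 5)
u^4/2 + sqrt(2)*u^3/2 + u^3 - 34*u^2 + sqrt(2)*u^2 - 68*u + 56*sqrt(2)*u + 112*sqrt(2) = (u/2 + 1)*(u - 4*sqrt(2))*(u - 2*sqrt(2))*(u + 7*sqrt(2))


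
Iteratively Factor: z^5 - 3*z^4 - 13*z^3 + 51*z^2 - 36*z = (z - 3)*(z^4 - 13*z^2 + 12*z) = (z - 3)*(z + 4)*(z^3 - 4*z^2 + 3*z) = (z - 3)^2*(z + 4)*(z^2 - z) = (z - 3)^2*(z - 1)*(z + 4)*(z)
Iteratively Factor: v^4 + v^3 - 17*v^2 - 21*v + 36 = (v - 1)*(v^3 + 2*v^2 - 15*v - 36) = (v - 1)*(v + 3)*(v^2 - v - 12) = (v - 1)*(v + 3)^2*(v - 4)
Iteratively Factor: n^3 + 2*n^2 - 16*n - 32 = (n - 4)*(n^2 + 6*n + 8) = (n - 4)*(n + 4)*(n + 2)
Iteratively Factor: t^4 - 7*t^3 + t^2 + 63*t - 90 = (t - 5)*(t^3 - 2*t^2 - 9*t + 18) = (t - 5)*(t - 2)*(t^2 - 9) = (t - 5)*(t - 3)*(t - 2)*(t + 3)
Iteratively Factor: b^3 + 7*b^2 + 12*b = (b + 4)*(b^2 + 3*b) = (b + 3)*(b + 4)*(b)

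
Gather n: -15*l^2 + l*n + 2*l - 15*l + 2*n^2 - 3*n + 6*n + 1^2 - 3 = -15*l^2 - 13*l + 2*n^2 + n*(l + 3) - 2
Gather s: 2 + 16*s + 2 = 16*s + 4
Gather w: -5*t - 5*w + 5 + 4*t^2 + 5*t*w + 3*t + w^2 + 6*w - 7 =4*t^2 - 2*t + w^2 + w*(5*t + 1) - 2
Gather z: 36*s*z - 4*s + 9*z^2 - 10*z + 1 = -4*s + 9*z^2 + z*(36*s - 10) + 1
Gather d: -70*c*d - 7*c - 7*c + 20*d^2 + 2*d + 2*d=-14*c + 20*d^2 + d*(4 - 70*c)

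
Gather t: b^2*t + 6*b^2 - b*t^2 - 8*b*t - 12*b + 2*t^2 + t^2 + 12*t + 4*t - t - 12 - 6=6*b^2 - 12*b + t^2*(3 - b) + t*(b^2 - 8*b + 15) - 18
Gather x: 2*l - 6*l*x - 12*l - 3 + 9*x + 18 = -10*l + x*(9 - 6*l) + 15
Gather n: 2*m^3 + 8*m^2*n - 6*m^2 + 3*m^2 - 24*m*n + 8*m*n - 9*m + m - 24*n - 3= 2*m^3 - 3*m^2 - 8*m + n*(8*m^2 - 16*m - 24) - 3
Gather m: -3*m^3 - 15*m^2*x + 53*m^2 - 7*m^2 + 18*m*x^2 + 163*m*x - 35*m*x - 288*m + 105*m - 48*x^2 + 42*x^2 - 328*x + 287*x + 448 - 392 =-3*m^3 + m^2*(46 - 15*x) + m*(18*x^2 + 128*x - 183) - 6*x^2 - 41*x + 56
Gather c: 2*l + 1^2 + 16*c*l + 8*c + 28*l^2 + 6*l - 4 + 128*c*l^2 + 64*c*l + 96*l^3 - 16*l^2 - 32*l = c*(128*l^2 + 80*l + 8) + 96*l^3 + 12*l^2 - 24*l - 3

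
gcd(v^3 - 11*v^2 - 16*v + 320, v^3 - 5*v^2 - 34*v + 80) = v^2 - 3*v - 40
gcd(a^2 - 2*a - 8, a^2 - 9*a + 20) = a - 4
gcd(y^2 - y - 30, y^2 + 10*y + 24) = 1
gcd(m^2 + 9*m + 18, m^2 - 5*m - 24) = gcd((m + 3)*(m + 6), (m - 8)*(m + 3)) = m + 3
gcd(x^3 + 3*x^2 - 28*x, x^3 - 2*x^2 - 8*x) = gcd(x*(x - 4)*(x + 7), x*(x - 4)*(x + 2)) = x^2 - 4*x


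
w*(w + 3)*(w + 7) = w^3 + 10*w^2 + 21*w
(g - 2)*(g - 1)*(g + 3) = g^3 - 7*g + 6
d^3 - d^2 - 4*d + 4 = (d - 2)*(d - 1)*(d + 2)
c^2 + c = c*(c + 1)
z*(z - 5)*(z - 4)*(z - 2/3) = z^4 - 29*z^3/3 + 26*z^2 - 40*z/3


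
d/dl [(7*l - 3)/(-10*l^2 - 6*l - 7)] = (70*l^2 - 60*l - 67)/(100*l^4 + 120*l^3 + 176*l^2 + 84*l + 49)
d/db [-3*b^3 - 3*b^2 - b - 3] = -9*b^2 - 6*b - 1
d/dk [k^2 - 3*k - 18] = 2*k - 3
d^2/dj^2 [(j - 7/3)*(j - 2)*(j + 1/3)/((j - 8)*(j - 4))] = 10*(121*j^3 - 1374*j^2 + 4872*j - 4832)/(9*(j^6 - 36*j^5 + 528*j^4 - 4032*j^3 + 16896*j^2 - 36864*j + 32768))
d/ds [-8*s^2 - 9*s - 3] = -16*s - 9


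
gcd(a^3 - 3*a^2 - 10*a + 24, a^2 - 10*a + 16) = a - 2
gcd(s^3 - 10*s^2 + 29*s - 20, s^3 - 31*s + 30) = s^2 - 6*s + 5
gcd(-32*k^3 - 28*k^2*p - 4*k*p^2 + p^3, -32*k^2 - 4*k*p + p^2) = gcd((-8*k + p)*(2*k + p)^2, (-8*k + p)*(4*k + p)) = -8*k + p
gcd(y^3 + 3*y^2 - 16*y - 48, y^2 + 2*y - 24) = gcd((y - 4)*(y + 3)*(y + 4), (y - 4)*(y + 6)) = y - 4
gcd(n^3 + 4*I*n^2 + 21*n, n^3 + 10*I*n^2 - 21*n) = n^2 + 7*I*n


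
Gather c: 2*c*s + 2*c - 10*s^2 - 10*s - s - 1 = c*(2*s + 2) - 10*s^2 - 11*s - 1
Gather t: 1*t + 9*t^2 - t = 9*t^2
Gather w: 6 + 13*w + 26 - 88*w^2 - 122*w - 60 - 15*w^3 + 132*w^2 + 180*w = -15*w^3 + 44*w^2 + 71*w - 28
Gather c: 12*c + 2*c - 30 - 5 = 14*c - 35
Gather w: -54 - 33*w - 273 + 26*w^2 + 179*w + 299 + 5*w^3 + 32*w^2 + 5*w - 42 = 5*w^3 + 58*w^2 + 151*w - 70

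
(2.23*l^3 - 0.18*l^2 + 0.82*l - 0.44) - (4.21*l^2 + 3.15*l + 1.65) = 2.23*l^3 - 4.39*l^2 - 2.33*l - 2.09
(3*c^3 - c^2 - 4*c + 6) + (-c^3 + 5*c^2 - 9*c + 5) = 2*c^3 + 4*c^2 - 13*c + 11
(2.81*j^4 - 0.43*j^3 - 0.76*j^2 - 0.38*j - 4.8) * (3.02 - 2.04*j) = -5.7324*j^5 + 9.3634*j^4 + 0.2518*j^3 - 1.52*j^2 + 8.6444*j - 14.496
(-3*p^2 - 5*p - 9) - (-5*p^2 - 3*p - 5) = 2*p^2 - 2*p - 4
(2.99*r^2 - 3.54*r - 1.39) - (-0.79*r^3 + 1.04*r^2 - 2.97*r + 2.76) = 0.79*r^3 + 1.95*r^2 - 0.57*r - 4.15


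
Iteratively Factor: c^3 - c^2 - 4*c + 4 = (c - 1)*(c^2 - 4) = (c - 2)*(c - 1)*(c + 2)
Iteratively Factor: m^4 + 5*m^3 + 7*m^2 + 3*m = (m + 1)*(m^3 + 4*m^2 + 3*m) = m*(m + 1)*(m^2 + 4*m + 3) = m*(m + 1)^2*(m + 3)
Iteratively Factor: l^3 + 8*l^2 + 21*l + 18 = (l + 3)*(l^2 + 5*l + 6) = (l + 3)^2*(l + 2)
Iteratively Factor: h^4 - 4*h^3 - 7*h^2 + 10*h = (h)*(h^3 - 4*h^2 - 7*h + 10) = h*(h - 5)*(h^2 + h - 2) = h*(h - 5)*(h + 2)*(h - 1)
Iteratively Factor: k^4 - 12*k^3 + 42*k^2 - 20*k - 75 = (k + 1)*(k^3 - 13*k^2 + 55*k - 75) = (k - 3)*(k + 1)*(k^2 - 10*k + 25) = (k - 5)*(k - 3)*(k + 1)*(k - 5)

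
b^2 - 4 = (b - 2)*(b + 2)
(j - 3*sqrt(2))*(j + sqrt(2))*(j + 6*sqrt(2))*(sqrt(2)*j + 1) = sqrt(2)*j^4 + 9*j^3 - 26*sqrt(2)*j^2 - 102*j - 36*sqrt(2)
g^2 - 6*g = g*(g - 6)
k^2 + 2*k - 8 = (k - 2)*(k + 4)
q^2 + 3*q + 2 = (q + 1)*(q + 2)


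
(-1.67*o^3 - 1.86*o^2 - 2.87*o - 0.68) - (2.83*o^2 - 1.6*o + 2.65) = -1.67*o^3 - 4.69*o^2 - 1.27*o - 3.33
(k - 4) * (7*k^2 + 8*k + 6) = 7*k^3 - 20*k^2 - 26*k - 24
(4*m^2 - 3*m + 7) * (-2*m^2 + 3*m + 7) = -8*m^4 + 18*m^3 + 5*m^2 + 49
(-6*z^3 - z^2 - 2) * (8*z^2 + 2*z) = -48*z^5 - 20*z^4 - 2*z^3 - 16*z^2 - 4*z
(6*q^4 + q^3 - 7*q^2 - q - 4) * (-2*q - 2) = -12*q^5 - 14*q^4 + 12*q^3 + 16*q^2 + 10*q + 8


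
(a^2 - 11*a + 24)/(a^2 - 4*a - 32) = (a - 3)/(a + 4)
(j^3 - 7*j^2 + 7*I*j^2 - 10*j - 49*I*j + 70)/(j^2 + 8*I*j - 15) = (j^2 + j*(-7 + 2*I) - 14*I)/(j + 3*I)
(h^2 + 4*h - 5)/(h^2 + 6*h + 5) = (h - 1)/(h + 1)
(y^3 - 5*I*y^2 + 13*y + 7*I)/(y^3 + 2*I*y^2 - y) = (y - 7*I)/y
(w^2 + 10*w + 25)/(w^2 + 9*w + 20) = (w + 5)/(w + 4)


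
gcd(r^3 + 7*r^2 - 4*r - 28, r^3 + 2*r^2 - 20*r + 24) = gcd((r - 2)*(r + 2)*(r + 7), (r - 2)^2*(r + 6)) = r - 2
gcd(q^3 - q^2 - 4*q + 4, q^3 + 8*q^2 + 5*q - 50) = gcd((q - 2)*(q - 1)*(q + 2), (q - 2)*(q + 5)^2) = q - 2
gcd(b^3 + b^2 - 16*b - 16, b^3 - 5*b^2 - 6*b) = b + 1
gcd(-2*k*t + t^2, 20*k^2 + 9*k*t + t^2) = 1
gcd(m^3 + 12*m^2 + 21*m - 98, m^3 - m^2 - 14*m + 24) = m - 2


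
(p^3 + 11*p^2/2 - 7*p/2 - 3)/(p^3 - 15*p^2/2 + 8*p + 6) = (p^2 + 5*p - 6)/(p^2 - 8*p + 12)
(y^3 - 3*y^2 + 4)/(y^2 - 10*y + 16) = (y^2 - y - 2)/(y - 8)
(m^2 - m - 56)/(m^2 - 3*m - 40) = (m + 7)/(m + 5)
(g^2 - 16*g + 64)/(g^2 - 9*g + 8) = (g - 8)/(g - 1)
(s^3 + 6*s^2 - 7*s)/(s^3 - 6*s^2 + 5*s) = (s + 7)/(s - 5)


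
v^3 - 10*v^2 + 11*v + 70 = (v - 7)*(v - 5)*(v + 2)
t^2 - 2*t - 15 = (t - 5)*(t + 3)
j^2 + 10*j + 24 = (j + 4)*(j + 6)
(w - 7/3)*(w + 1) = w^2 - 4*w/3 - 7/3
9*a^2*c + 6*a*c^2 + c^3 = c*(3*a + c)^2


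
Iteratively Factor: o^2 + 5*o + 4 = (o + 1)*(o + 4)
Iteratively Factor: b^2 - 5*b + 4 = (b - 1)*(b - 4)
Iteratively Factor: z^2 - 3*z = (z - 3)*(z)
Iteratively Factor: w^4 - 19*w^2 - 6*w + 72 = (w - 2)*(w^3 + 2*w^2 - 15*w - 36) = (w - 4)*(w - 2)*(w^2 + 6*w + 9) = (w - 4)*(w - 2)*(w + 3)*(w + 3)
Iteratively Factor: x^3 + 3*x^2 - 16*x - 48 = (x + 4)*(x^2 - x - 12) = (x + 3)*(x + 4)*(x - 4)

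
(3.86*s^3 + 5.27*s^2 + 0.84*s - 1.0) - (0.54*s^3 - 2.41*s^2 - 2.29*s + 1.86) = 3.32*s^3 + 7.68*s^2 + 3.13*s - 2.86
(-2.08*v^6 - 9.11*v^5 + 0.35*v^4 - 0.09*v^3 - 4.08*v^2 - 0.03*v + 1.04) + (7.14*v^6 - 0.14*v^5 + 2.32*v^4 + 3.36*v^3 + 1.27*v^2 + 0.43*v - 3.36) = 5.06*v^6 - 9.25*v^5 + 2.67*v^4 + 3.27*v^3 - 2.81*v^2 + 0.4*v - 2.32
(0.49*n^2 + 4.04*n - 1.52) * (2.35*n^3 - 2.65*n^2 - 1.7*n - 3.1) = 1.1515*n^5 + 8.1955*n^4 - 15.111*n^3 - 4.359*n^2 - 9.94*n + 4.712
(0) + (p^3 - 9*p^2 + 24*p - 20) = p^3 - 9*p^2 + 24*p - 20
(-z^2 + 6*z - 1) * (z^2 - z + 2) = -z^4 + 7*z^3 - 9*z^2 + 13*z - 2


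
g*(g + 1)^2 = g^3 + 2*g^2 + g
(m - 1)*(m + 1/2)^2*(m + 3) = m^4 + 3*m^3 - 3*m^2/4 - 5*m/2 - 3/4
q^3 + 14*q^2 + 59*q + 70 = (q + 2)*(q + 5)*(q + 7)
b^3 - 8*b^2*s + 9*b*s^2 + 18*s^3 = (b - 6*s)*(b - 3*s)*(b + s)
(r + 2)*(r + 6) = r^2 + 8*r + 12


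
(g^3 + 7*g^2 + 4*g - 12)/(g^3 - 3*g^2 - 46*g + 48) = (g + 2)/(g - 8)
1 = 1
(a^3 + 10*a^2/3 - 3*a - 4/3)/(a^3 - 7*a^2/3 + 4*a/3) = (3*a^2 + 13*a + 4)/(a*(3*a - 4))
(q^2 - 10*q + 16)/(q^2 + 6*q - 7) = (q^2 - 10*q + 16)/(q^2 + 6*q - 7)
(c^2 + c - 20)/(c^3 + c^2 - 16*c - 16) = (c + 5)/(c^2 + 5*c + 4)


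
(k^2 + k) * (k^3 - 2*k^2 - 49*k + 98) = k^5 - k^4 - 51*k^3 + 49*k^2 + 98*k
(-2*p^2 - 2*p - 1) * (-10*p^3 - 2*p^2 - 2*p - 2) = 20*p^5 + 24*p^4 + 18*p^3 + 10*p^2 + 6*p + 2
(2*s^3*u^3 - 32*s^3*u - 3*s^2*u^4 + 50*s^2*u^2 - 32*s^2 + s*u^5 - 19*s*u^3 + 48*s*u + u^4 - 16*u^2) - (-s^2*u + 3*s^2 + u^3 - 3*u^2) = 2*s^3*u^3 - 32*s^3*u - 3*s^2*u^4 + 50*s^2*u^2 + s^2*u - 35*s^2 + s*u^5 - 19*s*u^3 + 48*s*u + u^4 - u^3 - 13*u^2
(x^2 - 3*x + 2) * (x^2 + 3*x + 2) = x^4 - 5*x^2 + 4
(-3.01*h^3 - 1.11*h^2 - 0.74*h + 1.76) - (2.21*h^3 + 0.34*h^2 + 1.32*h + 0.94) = -5.22*h^3 - 1.45*h^2 - 2.06*h + 0.82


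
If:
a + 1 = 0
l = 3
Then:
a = -1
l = 3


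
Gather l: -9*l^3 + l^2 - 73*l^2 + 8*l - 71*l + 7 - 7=-9*l^3 - 72*l^2 - 63*l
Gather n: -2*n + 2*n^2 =2*n^2 - 2*n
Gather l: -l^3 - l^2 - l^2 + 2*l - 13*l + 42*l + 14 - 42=-l^3 - 2*l^2 + 31*l - 28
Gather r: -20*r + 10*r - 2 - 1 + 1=-10*r - 2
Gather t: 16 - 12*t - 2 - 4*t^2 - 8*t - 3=-4*t^2 - 20*t + 11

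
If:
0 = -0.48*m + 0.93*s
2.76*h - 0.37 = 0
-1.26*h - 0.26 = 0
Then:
No Solution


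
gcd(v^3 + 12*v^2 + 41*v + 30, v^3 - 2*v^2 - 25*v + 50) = v + 5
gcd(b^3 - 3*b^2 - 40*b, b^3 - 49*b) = b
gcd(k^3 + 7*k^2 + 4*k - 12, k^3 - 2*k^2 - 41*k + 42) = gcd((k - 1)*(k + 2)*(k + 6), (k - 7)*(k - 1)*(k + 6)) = k^2 + 5*k - 6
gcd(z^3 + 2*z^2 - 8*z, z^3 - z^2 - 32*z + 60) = z - 2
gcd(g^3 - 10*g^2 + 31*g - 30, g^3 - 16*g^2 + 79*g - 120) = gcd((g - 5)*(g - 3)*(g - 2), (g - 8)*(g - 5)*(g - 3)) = g^2 - 8*g + 15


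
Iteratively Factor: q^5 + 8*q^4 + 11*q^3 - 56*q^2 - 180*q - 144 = (q + 2)*(q^4 + 6*q^3 - q^2 - 54*q - 72) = (q + 2)^2*(q^3 + 4*q^2 - 9*q - 36) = (q - 3)*(q + 2)^2*(q^2 + 7*q + 12) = (q - 3)*(q + 2)^2*(q + 3)*(q + 4)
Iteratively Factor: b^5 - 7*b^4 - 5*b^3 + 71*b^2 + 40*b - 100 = (b + 2)*(b^4 - 9*b^3 + 13*b^2 + 45*b - 50) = (b - 5)*(b + 2)*(b^3 - 4*b^2 - 7*b + 10) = (b - 5)^2*(b + 2)*(b^2 + b - 2) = (b - 5)^2*(b + 2)^2*(b - 1)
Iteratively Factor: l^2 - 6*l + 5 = (l - 1)*(l - 5)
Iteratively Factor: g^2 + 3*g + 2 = (g + 1)*(g + 2)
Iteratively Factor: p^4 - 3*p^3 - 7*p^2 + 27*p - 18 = (p - 1)*(p^3 - 2*p^2 - 9*p + 18) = (p - 3)*(p - 1)*(p^2 + p - 6) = (p - 3)*(p - 1)*(p + 3)*(p - 2)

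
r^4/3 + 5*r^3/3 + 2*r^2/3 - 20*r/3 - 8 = (r/3 + 1)*(r - 2)*(r + 2)^2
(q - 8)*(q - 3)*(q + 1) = q^3 - 10*q^2 + 13*q + 24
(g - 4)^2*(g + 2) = g^3 - 6*g^2 + 32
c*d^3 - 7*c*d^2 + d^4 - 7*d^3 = d^2*(c + d)*(d - 7)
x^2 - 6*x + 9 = (x - 3)^2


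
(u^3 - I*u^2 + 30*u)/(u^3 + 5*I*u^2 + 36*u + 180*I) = u/(u + 6*I)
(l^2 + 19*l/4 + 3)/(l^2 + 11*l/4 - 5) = (4*l + 3)/(4*l - 5)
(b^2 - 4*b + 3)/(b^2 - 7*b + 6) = (b - 3)/(b - 6)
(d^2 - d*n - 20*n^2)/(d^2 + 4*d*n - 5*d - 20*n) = (d - 5*n)/(d - 5)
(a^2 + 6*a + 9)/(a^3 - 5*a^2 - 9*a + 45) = (a + 3)/(a^2 - 8*a + 15)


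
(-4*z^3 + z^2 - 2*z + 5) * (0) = 0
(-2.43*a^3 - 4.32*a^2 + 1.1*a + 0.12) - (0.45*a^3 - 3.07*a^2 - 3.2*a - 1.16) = -2.88*a^3 - 1.25*a^2 + 4.3*a + 1.28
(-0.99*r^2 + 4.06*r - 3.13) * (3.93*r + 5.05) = -3.8907*r^3 + 10.9563*r^2 + 8.2021*r - 15.8065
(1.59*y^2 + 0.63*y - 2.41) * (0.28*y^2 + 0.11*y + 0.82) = 0.4452*y^4 + 0.3513*y^3 + 0.6983*y^2 + 0.2515*y - 1.9762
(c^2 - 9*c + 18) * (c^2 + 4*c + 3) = c^4 - 5*c^3 - 15*c^2 + 45*c + 54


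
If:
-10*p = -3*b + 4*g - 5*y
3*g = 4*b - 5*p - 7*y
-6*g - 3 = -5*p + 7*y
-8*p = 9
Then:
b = -7467/2360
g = -627/1180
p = -9/8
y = -1833/2360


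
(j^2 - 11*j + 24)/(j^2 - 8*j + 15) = (j - 8)/(j - 5)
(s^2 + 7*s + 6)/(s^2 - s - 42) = (s + 1)/(s - 7)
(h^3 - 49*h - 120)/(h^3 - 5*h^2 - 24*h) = (h + 5)/h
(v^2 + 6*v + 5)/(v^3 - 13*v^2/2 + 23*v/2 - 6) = 2*(v^2 + 6*v + 5)/(2*v^3 - 13*v^2 + 23*v - 12)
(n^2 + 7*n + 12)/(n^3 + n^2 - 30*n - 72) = 1/(n - 6)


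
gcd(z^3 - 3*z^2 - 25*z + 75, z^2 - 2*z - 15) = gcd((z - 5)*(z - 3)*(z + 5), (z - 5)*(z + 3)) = z - 5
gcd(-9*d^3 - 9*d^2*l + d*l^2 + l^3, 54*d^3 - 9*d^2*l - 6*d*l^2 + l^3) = 9*d^2 - l^2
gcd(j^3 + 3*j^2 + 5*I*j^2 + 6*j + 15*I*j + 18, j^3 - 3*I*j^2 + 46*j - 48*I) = j^2 + 5*I*j + 6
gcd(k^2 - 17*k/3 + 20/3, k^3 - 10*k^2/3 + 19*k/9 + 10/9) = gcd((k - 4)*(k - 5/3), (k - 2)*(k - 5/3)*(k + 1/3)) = k - 5/3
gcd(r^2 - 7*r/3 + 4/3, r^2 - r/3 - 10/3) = 1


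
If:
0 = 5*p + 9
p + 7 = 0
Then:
No Solution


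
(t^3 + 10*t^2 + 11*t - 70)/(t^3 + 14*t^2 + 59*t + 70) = (t - 2)/(t + 2)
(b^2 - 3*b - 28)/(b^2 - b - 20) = (b - 7)/(b - 5)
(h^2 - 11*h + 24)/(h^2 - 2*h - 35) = (-h^2 + 11*h - 24)/(-h^2 + 2*h + 35)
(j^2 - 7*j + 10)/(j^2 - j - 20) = (j - 2)/(j + 4)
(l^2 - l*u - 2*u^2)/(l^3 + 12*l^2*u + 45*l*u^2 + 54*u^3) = (l^2 - l*u - 2*u^2)/(l^3 + 12*l^2*u + 45*l*u^2 + 54*u^3)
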